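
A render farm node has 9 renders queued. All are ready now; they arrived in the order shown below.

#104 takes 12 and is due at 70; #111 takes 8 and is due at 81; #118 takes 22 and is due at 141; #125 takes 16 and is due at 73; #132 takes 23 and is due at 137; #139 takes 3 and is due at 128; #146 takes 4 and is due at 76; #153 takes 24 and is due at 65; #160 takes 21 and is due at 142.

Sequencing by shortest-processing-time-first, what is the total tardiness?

68

SPT (increasing processing time): #139 #146 #111 #104 #125 #160 #118 #132 #153.
#139: 0→3, due 128, tardiness 0
#146: 3→7, due 76, tardiness 0
#111: 7→15, due 81, tardiness 0
#104: 15→27, due 70, tardiness 0
#125: 27→43, due 73, tardiness 0
#160: 43→64, due 142, tardiness 0
#118: 64→86, due 141, tardiness 0
#132: 86→109, due 137, tardiness 0
#153: 109→133, due 65, tardiness 68
Sum = 0+0+0+0+0+0+0+0+68 = 68.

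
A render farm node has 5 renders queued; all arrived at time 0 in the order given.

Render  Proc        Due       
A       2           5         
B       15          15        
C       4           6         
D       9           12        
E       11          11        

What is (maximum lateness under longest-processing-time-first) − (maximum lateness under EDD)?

10

LPT (decreasing processing time): B E D C A.
B: 0→15, due 15, lateness 0
E: 15→26, due 11, lateness 15
D: 26→35, due 12, lateness 23
C: 35→39, due 6, lateness 33
A: 39→41, due 5, lateness 36
Maximum = 36.
EDD (increasing due date): A C E D B.
A: 0→2, due 5, lateness -3
C: 2→6, due 6, lateness 0
E: 6→17, due 11, lateness 6
D: 17→26, due 12, lateness 14
B: 26→41, due 15, lateness 26
Maximum = 26.
Difference = 36 − 26 = 10.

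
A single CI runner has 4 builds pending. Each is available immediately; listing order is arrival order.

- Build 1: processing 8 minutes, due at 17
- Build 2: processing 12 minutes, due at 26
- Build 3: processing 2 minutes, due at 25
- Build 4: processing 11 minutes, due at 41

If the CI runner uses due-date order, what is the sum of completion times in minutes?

EDD (increasing due date): Build 1 Build 3 Build 2 Build 4.
Build 1: 0→8
Build 3: 8→10
Build 2: 10→22
Build 4: 22→33
Sum = 8+10+22+33 = 73.

73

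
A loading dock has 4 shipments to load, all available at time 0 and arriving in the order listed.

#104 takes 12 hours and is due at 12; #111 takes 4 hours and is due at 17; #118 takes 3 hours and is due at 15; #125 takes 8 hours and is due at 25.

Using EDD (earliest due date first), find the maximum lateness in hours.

EDD (increasing due date): #104 #118 #111 #125.
#104: 0→12, due 12, lateness 0
#118: 12→15, due 15, lateness 0
#111: 15→19, due 17, lateness 2
#125: 19→27, due 25, lateness 2
Maximum = 2.

2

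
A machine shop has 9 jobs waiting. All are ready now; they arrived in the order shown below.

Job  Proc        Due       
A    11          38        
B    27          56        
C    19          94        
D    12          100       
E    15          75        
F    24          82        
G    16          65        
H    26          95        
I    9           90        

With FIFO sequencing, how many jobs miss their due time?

5

FIFO (arrival order): A B C D E F G H I.
A: 0→11, due 38, tardiness 0
B: 11→38, due 56, tardiness 0
C: 38→57, due 94, tardiness 0
D: 57→69, due 100, tardiness 0
E: 69→84, due 75, tardiness 9
F: 84→108, due 82, tardiness 26
G: 108→124, due 65, tardiness 59
H: 124→150, due 95, tardiness 55
I: 150→159, due 90, tardiness 69
Late jobs: 5.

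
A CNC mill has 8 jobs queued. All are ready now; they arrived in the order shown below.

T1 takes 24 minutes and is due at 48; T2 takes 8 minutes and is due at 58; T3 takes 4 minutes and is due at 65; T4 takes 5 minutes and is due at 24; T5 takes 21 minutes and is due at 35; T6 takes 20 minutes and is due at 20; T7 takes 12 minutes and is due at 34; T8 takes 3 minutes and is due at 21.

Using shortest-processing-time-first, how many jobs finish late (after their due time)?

3

SPT (increasing processing time): T8 T3 T4 T2 T7 T6 T5 T1.
T8: 0→3, due 21, tardiness 0
T3: 3→7, due 65, tardiness 0
T4: 7→12, due 24, tardiness 0
T2: 12→20, due 58, tardiness 0
T7: 20→32, due 34, tardiness 0
T6: 32→52, due 20, tardiness 32
T5: 52→73, due 35, tardiness 38
T1: 73→97, due 48, tardiness 49
Late jobs: 3.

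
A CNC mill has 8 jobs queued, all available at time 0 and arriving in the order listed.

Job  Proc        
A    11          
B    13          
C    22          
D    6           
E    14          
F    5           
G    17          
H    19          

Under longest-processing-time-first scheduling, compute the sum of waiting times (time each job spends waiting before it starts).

476

LPT (decreasing processing time): C H G E B A D F.
C: waits 0, runs 0→22
H: waits 22, runs 22→41
G: waits 41, runs 41→58
E: waits 58, runs 58→72
B: waits 72, runs 72→85
A: waits 85, runs 85→96
D: waits 96, runs 96→102
F: waits 102, runs 102→107
Sum = 0+22+41+58+72+85+96+102 = 476.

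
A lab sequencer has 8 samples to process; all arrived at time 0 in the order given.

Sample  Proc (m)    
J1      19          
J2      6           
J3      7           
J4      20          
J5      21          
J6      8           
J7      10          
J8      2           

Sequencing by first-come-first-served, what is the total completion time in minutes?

466

FIFO (arrival order): J1 J2 J3 J4 J5 J6 J7 J8.
J1: 0→19
J2: 19→25
J3: 25→32
J4: 32→52
J5: 52→73
J6: 73→81
J7: 81→91
J8: 91→93
Sum = 19+25+32+52+73+81+91+93 = 466.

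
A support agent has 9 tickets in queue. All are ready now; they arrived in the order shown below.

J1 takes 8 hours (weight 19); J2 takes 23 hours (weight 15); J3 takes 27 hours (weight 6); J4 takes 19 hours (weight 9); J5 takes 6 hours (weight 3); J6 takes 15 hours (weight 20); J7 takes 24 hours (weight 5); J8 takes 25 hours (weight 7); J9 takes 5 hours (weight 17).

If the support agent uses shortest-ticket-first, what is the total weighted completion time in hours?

5063

SPT (increasing processing time): J9 J5 J1 J6 J4 J2 J7 J8 J3.
J9: finishes 5, weight 17, w·C = 85
J5: finishes 11, weight 3, w·C = 33
J1: finishes 19, weight 19, w·C = 361
J6: finishes 34, weight 20, w·C = 680
J4: finishes 53, weight 9, w·C = 477
J2: finishes 76, weight 15, w·C = 1140
J7: finishes 100, weight 5, w·C = 500
J8: finishes 125, weight 7, w·C = 875
J3: finishes 152, weight 6, w·C = 912
Sum = 85+33+361+680+477+1140+500+875+912 = 5063.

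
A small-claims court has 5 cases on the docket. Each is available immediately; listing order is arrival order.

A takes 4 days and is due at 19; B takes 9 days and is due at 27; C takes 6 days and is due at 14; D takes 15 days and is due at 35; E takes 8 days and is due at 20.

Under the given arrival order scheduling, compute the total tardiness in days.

FIFO (arrival order): A B C D E.
A: 0→4, due 19, tardiness 0
B: 4→13, due 27, tardiness 0
C: 13→19, due 14, tardiness 5
D: 19→34, due 35, tardiness 0
E: 34→42, due 20, tardiness 22
Sum = 0+0+5+0+22 = 27.

27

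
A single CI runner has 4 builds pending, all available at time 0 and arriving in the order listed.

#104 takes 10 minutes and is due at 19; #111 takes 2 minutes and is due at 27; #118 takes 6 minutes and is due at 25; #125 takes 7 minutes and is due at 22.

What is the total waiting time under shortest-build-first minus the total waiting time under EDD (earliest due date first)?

-25

SPT (increasing processing time): #111 #118 #125 #104.
#111: waits 0, runs 0→2
#118: waits 2, runs 2→8
#125: waits 8, runs 8→15
#104: waits 15, runs 15→25
Sum = 0+2+8+15 = 25.
EDD (increasing due date): #104 #125 #118 #111.
#104: waits 0, runs 0→10
#125: waits 10, runs 10→17
#118: waits 17, runs 17→23
#111: waits 23, runs 23→25
Sum = 0+10+17+23 = 50.
Difference = 25 − 50 = -25.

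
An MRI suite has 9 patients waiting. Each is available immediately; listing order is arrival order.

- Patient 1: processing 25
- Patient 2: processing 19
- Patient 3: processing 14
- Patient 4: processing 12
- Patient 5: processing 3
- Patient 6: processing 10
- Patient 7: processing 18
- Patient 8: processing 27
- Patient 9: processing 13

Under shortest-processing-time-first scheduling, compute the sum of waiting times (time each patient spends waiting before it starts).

404

SPT (increasing processing time): Patient 5 Patient 6 Patient 4 Patient 9 Patient 3 Patient 7 Patient 2 Patient 1 Patient 8.
Patient 5: waits 0, runs 0→3
Patient 6: waits 3, runs 3→13
Patient 4: waits 13, runs 13→25
Patient 9: waits 25, runs 25→38
Patient 3: waits 38, runs 38→52
Patient 7: waits 52, runs 52→70
Patient 2: waits 70, runs 70→89
Patient 1: waits 89, runs 89→114
Patient 8: waits 114, runs 114→141
Sum = 0+3+13+25+38+52+70+89+114 = 404.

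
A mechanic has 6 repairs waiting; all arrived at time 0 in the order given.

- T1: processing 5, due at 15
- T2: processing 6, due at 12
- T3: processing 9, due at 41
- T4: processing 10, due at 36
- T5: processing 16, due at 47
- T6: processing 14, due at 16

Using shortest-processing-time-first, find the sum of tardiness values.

SPT (increasing processing time): T1 T2 T3 T4 T6 T5.
T1: 0→5, due 15, tardiness 0
T2: 5→11, due 12, tardiness 0
T3: 11→20, due 41, tardiness 0
T4: 20→30, due 36, tardiness 0
T6: 30→44, due 16, tardiness 28
T5: 44→60, due 47, tardiness 13
Sum = 0+0+0+0+28+13 = 41.

41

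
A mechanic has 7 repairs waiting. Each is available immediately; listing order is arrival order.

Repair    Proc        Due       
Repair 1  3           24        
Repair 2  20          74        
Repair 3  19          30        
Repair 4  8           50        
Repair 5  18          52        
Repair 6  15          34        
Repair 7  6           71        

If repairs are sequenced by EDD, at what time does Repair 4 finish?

EDD (increasing due date): Repair 1 Repair 3 Repair 6 Repair 4 Repair 5 Repair 7 Repair 2.
Repair 1: 0→3
Repair 3: 3→22
Repair 6: 22→37
Repair 4: 37→45

45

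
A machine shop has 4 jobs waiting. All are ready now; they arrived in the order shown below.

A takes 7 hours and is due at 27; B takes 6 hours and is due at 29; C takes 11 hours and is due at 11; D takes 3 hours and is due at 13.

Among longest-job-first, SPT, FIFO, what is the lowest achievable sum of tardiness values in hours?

14

LPT (decreasing processing time): C A B D.
C: 0→11, due 11, tardiness 0
A: 11→18, due 27, tardiness 0
B: 18→24, due 29, tardiness 0
D: 24→27, due 13, tardiness 14
Sum = 0+0+0+14 = 14.
SPT (increasing processing time): D B A C.
D: 0→3, due 13, tardiness 0
B: 3→9, due 29, tardiness 0
A: 9→16, due 27, tardiness 0
C: 16→27, due 11, tardiness 16
Sum = 0+0+0+16 = 16.
FIFO (arrival order): A B C D.
A: 0→7, due 27, tardiness 0
B: 7→13, due 29, tardiness 0
C: 13→24, due 11, tardiness 13
D: 24→27, due 13, tardiness 14
Sum = 0+0+13+14 = 27.
LPT 14, SPT 16, FIFO 27 → minimum 14.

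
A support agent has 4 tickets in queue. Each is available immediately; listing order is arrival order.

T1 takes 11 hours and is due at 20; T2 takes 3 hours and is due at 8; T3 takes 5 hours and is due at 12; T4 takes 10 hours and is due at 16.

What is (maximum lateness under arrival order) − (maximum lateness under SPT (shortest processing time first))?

4

FIFO (arrival order): T1 T2 T3 T4.
T1: 0→11, due 20, lateness -9
T2: 11→14, due 8, lateness 6
T3: 14→19, due 12, lateness 7
T4: 19→29, due 16, lateness 13
Maximum = 13.
SPT (increasing processing time): T2 T3 T4 T1.
T2: 0→3, due 8, lateness -5
T3: 3→8, due 12, lateness -4
T4: 8→18, due 16, lateness 2
T1: 18→29, due 20, lateness 9
Maximum = 9.
Difference = 13 − 9 = 4.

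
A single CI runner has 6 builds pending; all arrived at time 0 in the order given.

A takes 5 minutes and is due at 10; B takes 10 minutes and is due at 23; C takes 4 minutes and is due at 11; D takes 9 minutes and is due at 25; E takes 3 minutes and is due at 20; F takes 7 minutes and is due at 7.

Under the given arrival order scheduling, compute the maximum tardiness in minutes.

FIFO (arrival order): A B C D E F.
A: 0→5, due 10, tardiness 0
B: 5→15, due 23, tardiness 0
C: 15→19, due 11, tardiness 8
D: 19→28, due 25, tardiness 3
E: 28→31, due 20, tardiness 11
F: 31→38, due 7, tardiness 31
Maximum = 31.

31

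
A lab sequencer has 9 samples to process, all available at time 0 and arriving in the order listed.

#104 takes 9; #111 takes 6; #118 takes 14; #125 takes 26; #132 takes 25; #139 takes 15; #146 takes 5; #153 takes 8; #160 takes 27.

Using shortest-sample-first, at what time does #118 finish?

SPT (increasing processing time): #146 #111 #153 #104 #118 #139 #132 #125 #160.
#146: 0→5
#111: 5→11
#153: 11→19
#104: 19→28
#118: 28→42

42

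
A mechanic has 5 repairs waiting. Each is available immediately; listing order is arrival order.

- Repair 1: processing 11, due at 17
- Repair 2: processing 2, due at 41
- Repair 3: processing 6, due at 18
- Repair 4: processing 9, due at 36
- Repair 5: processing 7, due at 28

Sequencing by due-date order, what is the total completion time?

EDD (increasing due date): Repair 1 Repair 3 Repair 5 Repair 4 Repair 2.
Repair 1: 0→11
Repair 3: 11→17
Repair 5: 17→24
Repair 4: 24→33
Repair 2: 33→35
Sum = 11+17+24+33+35 = 120.

120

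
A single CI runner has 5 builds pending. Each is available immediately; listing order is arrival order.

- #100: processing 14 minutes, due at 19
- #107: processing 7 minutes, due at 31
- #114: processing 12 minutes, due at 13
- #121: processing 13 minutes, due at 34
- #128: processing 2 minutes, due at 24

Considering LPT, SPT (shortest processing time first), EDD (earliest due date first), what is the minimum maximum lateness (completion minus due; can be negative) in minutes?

14

LPT (decreasing processing time): #100 #121 #114 #107 #128.
#100: 0→14, due 19, lateness -5
#121: 14→27, due 34, lateness -7
#114: 27→39, due 13, lateness 26
#107: 39→46, due 31, lateness 15
#128: 46→48, due 24, lateness 24
Maximum = 26.
SPT (increasing processing time): #128 #107 #114 #121 #100.
#128: 0→2, due 24, lateness -22
#107: 2→9, due 31, lateness -22
#114: 9→21, due 13, lateness 8
#121: 21→34, due 34, lateness 0
#100: 34→48, due 19, lateness 29
Maximum = 29.
EDD (increasing due date): #114 #100 #128 #107 #121.
#114: 0→12, due 13, lateness -1
#100: 12→26, due 19, lateness 7
#128: 26→28, due 24, lateness 4
#107: 28→35, due 31, lateness 4
#121: 35→48, due 34, lateness 14
Maximum = 14.
LPT 26, SPT 29, EDD 14 → minimum 14.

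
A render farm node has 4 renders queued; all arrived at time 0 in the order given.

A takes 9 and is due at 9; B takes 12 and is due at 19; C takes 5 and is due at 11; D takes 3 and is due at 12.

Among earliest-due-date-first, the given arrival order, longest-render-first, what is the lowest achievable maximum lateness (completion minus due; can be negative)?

10

EDD (increasing due date): A C D B.
A: 0→9, due 9, lateness 0
C: 9→14, due 11, lateness 3
D: 14→17, due 12, lateness 5
B: 17→29, due 19, lateness 10
Maximum = 10.
FIFO (arrival order): A B C D.
A: 0→9, due 9, lateness 0
B: 9→21, due 19, lateness 2
C: 21→26, due 11, lateness 15
D: 26→29, due 12, lateness 17
Maximum = 17.
LPT (decreasing processing time): B A C D.
B: 0→12, due 19, lateness -7
A: 12→21, due 9, lateness 12
C: 21→26, due 11, lateness 15
D: 26→29, due 12, lateness 17
Maximum = 17.
EDD 10, FIFO 17, LPT 17 → minimum 10.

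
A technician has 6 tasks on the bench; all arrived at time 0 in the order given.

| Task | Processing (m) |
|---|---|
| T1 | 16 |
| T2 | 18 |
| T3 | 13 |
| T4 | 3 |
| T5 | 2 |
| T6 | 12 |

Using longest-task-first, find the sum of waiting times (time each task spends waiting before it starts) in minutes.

LPT (decreasing processing time): T2 T1 T3 T6 T4 T5.
T2: waits 0, runs 0→18
T1: waits 18, runs 18→34
T3: waits 34, runs 34→47
T6: waits 47, runs 47→59
T4: waits 59, runs 59→62
T5: waits 62, runs 62→64
Sum = 0+18+34+47+59+62 = 220.

220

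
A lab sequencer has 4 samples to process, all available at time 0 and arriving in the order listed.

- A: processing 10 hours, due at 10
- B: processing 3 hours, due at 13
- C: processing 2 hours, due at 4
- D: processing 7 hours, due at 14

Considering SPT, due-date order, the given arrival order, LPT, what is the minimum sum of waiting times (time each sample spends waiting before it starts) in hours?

SPT (increasing processing time): C B D A.
C: waits 0, runs 0→2
B: waits 2, runs 2→5
D: waits 5, runs 5→12
A: waits 12, runs 12→22
Sum = 0+2+5+12 = 19.
EDD (increasing due date): C A B D.
C: waits 0, runs 0→2
A: waits 2, runs 2→12
B: waits 12, runs 12→15
D: waits 15, runs 15→22
Sum = 0+2+12+15 = 29.
FIFO (arrival order): A B C D.
A: waits 0, runs 0→10
B: waits 10, runs 10→13
C: waits 13, runs 13→15
D: waits 15, runs 15→22
Sum = 0+10+13+15 = 38.
LPT (decreasing processing time): A D B C.
A: waits 0, runs 0→10
D: waits 10, runs 10→17
B: waits 17, runs 17→20
C: waits 20, runs 20→22
Sum = 0+10+17+20 = 47.
SPT 19, EDD 29, FIFO 38, LPT 47 → minimum 19.

19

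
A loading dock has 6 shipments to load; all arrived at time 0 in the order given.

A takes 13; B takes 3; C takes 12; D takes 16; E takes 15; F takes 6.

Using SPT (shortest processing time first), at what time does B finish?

3

SPT (increasing processing time): B F C A E D.
B: 0→3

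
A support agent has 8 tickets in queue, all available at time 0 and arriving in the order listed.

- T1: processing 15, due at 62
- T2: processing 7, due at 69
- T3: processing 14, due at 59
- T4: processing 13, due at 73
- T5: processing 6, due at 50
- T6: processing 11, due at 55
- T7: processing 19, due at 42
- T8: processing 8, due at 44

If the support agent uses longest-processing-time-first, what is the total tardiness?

114

LPT (decreasing processing time): T7 T1 T3 T4 T6 T8 T2 T5.
T7: 0→19, due 42, tardiness 0
T1: 19→34, due 62, tardiness 0
T3: 34→48, due 59, tardiness 0
T4: 48→61, due 73, tardiness 0
T6: 61→72, due 55, tardiness 17
T8: 72→80, due 44, tardiness 36
T2: 80→87, due 69, tardiness 18
T5: 87→93, due 50, tardiness 43
Sum = 0+0+0+0+17+36+18+43 = 114.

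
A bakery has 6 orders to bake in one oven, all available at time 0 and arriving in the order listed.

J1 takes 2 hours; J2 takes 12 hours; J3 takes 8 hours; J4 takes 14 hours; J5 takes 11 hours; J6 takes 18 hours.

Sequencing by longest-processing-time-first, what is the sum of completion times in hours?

LPT (decreasing processing time): J6 J4 J2 J5 J3 J1.
J6: 0→18
J4: 18→32
J2: 32→44
J5: 44→55
J3: 55→63
J1: 63→65
Sum = 18+32+44+55+63+65 = 277.

277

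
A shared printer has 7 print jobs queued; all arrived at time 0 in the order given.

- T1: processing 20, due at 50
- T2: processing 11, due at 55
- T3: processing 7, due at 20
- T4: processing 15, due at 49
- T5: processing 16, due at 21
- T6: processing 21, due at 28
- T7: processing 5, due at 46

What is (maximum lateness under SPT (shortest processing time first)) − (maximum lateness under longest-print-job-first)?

-3

SPT (increasing processing time): T7 T3 T2 T4 T5 T1 T6.
T7: 0→5, due 46, lateness -41
T3: 5→12, due 20, lateness -8
T2: 12→23, due 55, lateness -32
T4: 23→38, due 49, lateness -11
T5: 38→54, due 21, lateness 33
T1: 54→74, due 50, lateness 24
T6: 74→95, due 28, lateness 67
Maximum = 67.
LPT (decreasing processing time): T6 T1 T5 T4 T2 T3 T7.
T6: 0→21, due 28, lateness -7
T1: 21→41, due 50, lateness -9
T5: 41→57, due 21, lateness 36
T4: 57→72, due 49, lateness 23
T2: 72→83, due 55, lateness 28
T3: 83→90, due 20, lateness 70
T7: 90→95, due 46, lateness 49
Maximum = 70.
Difference = 67 − 70 = -3.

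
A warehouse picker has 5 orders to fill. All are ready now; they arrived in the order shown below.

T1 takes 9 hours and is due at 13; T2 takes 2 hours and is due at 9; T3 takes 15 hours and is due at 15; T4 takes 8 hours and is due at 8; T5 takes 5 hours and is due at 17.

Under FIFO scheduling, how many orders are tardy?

4

FIFO (arrival order): T1 T2 T3 T4 T5.
T1: 0→9, due 13, tardiness 0
T2: 9→11, due 9, tardiness 2
T3: 11→26, due 15, tardiness 11
T4: 26→34, due 8, tardiness 26
T5: 34→39, due 17, tardiness 22
Late orders: 4.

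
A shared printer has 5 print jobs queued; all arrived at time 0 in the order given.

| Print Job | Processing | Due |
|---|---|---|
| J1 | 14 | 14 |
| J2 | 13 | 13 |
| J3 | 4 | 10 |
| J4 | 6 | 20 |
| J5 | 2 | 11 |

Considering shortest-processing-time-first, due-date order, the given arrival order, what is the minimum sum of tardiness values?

SPT (increasing processing time): J5 J3 J4 J2 J1.
J5: 0→2, due 11, tardiness 0
J3: 2→6, due 10, tardiness 0
J4: 6→12, due 20, tardiness 0
J2: 12→25, due 13, tardiness 12
J1: 25→39, due 14, tardiness 25
Sum = 0+0+0+12+25 = 37.
EDD (increasing due date): J3 J5 J2 J1 J4.
J3: 0→4, due 10, tardiness 0
J5: 4→6, due 11, tardiness 0
J2: 6→19, due 13, tardiness 6
J1: 19→33, due 14, tardiness 19
J4: 33→39, due 20, tardiness 19
Sum = 0+0+6+19+19 = 44.
FIFO (arrival order): J1 J2 J3 J4 J5.
J1: 0→14, due 14, tardiness 0
J2: 14→27, due 13, tardiness 14
J3: 27→31, due 10, tardiness 21
J4: 31→37, due 20, tardiness 17
J5: 37→39, due 11, tardiness 28
Sum = 0+14+21+17+28 = 80.
SPT 37, EDD 44, FIFO 80 → minimum 37.

37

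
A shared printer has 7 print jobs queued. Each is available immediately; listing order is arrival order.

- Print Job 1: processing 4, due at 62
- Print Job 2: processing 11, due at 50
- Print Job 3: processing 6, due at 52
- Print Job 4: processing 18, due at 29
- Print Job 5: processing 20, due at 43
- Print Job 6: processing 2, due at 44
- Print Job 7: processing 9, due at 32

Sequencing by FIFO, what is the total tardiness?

81

FIFO (arrival order): Print Job 1 Print Job 2 Print Job 3 Print Job 4 Print Job 5 Print Job 6 Print Job 7.
Print Job 1: 0→4, due 62, tardiness 0
Print Job 2: 4→15, due 50, tardiness 0
Print Job 3: 15→21, due 52, tardiness 0
Print Job 4: 21→39, due 29, tardiness 10
Print Job 5: 39→59, due 43, tardiness 16
Print Job 6: 59→61, due 44, tardiness 17
Print Job 7: 61→70, due 32, tardiness 38
Sum = 0+0+0+10+16+17+38 = 81.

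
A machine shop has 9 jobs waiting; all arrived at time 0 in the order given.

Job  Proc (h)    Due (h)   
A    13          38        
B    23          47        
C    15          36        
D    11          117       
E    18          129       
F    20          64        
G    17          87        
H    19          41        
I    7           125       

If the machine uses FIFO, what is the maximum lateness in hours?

FIFO (arrival order): A B C D E F G H I.
A: 0→13, due 38, lateness -25
B: 13→36, due 47, lateness -11
C: 36→51, due 36, lateness 15
D: 51→62, due 117, lateness -55
E: 62→80, due 129, lateness -49
F: 80→100, due 64, lateness 36
G: 100→117, due 87, lateness 30
H: 117→136, due 41, lateness 95
I: 136→143, due 125, lateness 18
Maximum = 95.

95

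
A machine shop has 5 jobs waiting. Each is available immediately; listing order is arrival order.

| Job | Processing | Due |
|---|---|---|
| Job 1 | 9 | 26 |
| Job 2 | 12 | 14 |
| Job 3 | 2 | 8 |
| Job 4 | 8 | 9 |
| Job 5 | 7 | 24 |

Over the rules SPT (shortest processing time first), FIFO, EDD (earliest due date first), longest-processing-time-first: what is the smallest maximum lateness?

12

SPT (increasing processing time): Job 3 Job 5 Job 4 Job 1 Job 2.
Job 3: 0→2, due 8, lateness -6
Job 5: 2→9, due 24, lateness -15
Job 4: 9→17, due 9, lateness 8
Job 1: 17→26, due 26, lateness 0
Job 2: 26→38, due 14, lateness 24
Maximum = 24.
FIFO (arrival order): Job 1 Job 2 Job 3 Job 4 Job 5.
Job 1: 0→9, due 26, lateness -17
Job 2: 9→21, due 14, lateness 7
Job 3: 21→23, due 8, lateness 15
Job 4: 23→31, due 9, lateness 22
Job 5: 31→38, due 24, lateness 14
Maximum = 22.
EDD (increasing due date): Job 3 Job 4 Job 2 Job 5 Job 1.
Job 3: 0→2, due 8, lateness -6
Job 4: 2→10, due 9, lateness 1
Job 2: 10→22, due 14, lateness 8
Job 5: 22→29, due 24, lateness 5
Job 1: 29→38, due 26, lateness 12
Maximum = 12.
LPT (decreasing processing time): Job 2 Job 1 Job 4 Job 5 Job 3.
Job 2: 0→12, due 14, lateness -2
Job 1: 12→21, due 26, lateness -5
Job 4: 21→29, due 9, lateness 20
Job 5: 29→36, due 24, lateness 12
Job 3: 36→38, due 8, lateness 30
Maximum = 30.
SPT 24, FIFO 22, EDD 12, LPT 30 → minimum 12.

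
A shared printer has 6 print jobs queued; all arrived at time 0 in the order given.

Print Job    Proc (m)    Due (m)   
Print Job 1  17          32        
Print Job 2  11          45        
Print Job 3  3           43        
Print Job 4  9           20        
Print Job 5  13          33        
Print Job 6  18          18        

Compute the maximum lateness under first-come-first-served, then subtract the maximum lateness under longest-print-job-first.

5

FIFO (arrival order): Print Job 1 Print Job 2 Print Job 3 Print Job 4 Print Job 5 Print Job 6.
Print Job 1: 0→17, due 32, lateness -15
Print Job 2: 17→28, due 45, lateness -17
Print Job 3: 28→31, due 43, lateness -12
Print Job 4: 31→40, due 20, lateness 20
Print Job 5: 40→53, due 33, lateness 20
Print Job 6: 53→71, due 18, lateness 53
Maximum = 53.
LPT (decreasing processing time): Print Job 6 Print Job 1 Print Job 5 Print Job 2 Print Job 4 Print Job 3.
Print Job 6: 0→18, due 18, lateness 0
Print Job 1: 18→35, due 32, lateness 3
Print Job 5: 35→48, due 33, lateness 15
Print Job 2: 48→59, due 45, lateness 14
Print Job 4: 59→68, due 20, lateness 48
Print Job 3: 68→71, due 43, lateness 28
Maximum = 48.
Difference = 53 − 48 = 5.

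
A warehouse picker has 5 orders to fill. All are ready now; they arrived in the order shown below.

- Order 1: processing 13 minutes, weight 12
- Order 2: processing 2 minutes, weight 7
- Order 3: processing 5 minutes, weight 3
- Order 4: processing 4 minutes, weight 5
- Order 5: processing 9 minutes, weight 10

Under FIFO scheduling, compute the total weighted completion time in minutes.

771

FIFO (arrival order): Order 1 Order 2 Order 3 Order 4 Order 5.
Order 1: finishes 13, weight 12, w·C = 156
Order 2: finishes 15, weight 7, w·C = 105
Order 3: finishes 20, weight 3, w·C = 60
Order 4: finishes 24, weight 5, w·C = 120
Order 5: finishes 33, weight 10, w·C = 330
Sum = 156+105+60+120+330 = 771.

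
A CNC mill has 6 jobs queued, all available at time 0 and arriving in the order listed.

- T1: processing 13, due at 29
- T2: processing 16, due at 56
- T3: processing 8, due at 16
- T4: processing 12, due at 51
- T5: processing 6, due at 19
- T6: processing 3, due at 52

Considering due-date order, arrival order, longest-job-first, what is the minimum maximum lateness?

EDD (increasing due date): T3 T5 T1 T4 T6 T2.
T3: 0→8, due 16, lateness -8
T5: 8→14, due 19, lateness -5
T1: 14→27, due 29, lateness -2
T4: 27→39, due 51, lateness -12
T6: 39→42, due 52, lateness -10
T2: 42→58, due 56, lateness 2
Maximum = 2.
FIFO (arrival order): T1 T2 T3 T4 T5 T6.
T1: 0→13, due 29, lateness -16
T2: 13→29, due 56, lateness -27
T3: 29→37, due 16, lateness 21
T4: 37→49, due 51, lateness -2
T5: 49→55, due 19, lateness 36
T6: 55→58, due 52, lateness 6
Maximum = 36.
LPT (decreasing processing time): T2 T1 T4 T3 T5 T6.
T2: 0→16, due 56, lateness -40
T1: 16→29, due 29, lateness 0
T4: 29→41, due 51, lateness -10
T3: 41→49, due 16, lateness 33
T5: 49→55, due 19, lateness 36
T6: 55→58, due 52, lateness 6
Maximum = 36.
EDD 2, FIFO 36, LPT 36 → minimum 2.

2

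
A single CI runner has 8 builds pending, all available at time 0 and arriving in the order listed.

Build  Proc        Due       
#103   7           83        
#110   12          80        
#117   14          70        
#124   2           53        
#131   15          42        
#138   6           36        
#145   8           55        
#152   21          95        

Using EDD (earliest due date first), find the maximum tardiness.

0

EDD (increasing due date): #138 #131 #124 #145 #117 #110 #103 #152.
#138: 0→6, due 36, tardiness 0
#131: 6→21, due 42, tardiness 0
#124: 21→23, due 53, tardiness 0
#145: 23→31, due 55, tardiness 0
#117: 31→45, due 70, tardiness 0
#110: 45→57, due 80, tardiness 0
#103: 57→64, due 83, tardiness 0
#152: 64→85, due 95, tardiness 0
Maximum = 0.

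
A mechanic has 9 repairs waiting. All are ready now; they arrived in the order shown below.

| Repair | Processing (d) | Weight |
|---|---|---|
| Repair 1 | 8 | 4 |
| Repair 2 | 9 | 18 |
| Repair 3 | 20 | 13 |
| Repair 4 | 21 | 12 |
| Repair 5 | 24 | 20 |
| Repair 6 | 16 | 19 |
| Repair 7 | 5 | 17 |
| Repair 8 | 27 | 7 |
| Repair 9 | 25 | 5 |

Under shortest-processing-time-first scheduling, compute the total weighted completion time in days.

SPT (increasing processing time): Repair 7 Repair 1 Repair 2 Repair 6 Repair 3 Repair 4 Repair 5 Repair 9 Repair 8.
Repair 7: finishes 5, weight 17, w·C = 85
Repair 1: finishes 13, weight 4, w·C = 52
Repair 2: finishes 22, weight 18, w·C = 396
Repair 6: finishes 38, weight 19, w·C = 722
Repair 3: finishes 58, weight 13, w·C = 754
Repair 4: finishes 79, weight 12, w·C = 948
Repair 5: finishes 103, weight 20, w·C = 2060
Repair 9: finishes 128, weight 5, w·C = 640
Repair 8: finishes 155, weight 7, w·C = 1085
Sum = 85+52+396+722+754+948+2060+640+1085 = 6742.

6742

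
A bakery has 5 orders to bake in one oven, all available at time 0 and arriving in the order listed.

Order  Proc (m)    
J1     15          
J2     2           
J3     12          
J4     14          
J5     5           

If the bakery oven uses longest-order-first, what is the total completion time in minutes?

179

LPT (decreasing processing time): J1 J4 J3 J5 J2.
J1: 0→15
J4: 15→29
J3: 29→41
J5: 41→46
J2: 46→48
Sum = 15+29+41+46+48 = 179.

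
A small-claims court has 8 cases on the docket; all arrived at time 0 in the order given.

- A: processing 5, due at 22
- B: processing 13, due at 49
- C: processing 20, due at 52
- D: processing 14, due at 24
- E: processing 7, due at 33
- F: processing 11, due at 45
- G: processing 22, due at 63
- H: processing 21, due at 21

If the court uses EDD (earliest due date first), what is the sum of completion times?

467

EDD (increasing due date): H A D E F B C G.
H: 0→21
A: 21→26
D: 26→40
E: 40→47
F: 47→58
B: 58→71
C: 71→91
G: 91→113
Sum = 21+26+40+47+58+71+91+113 = 467.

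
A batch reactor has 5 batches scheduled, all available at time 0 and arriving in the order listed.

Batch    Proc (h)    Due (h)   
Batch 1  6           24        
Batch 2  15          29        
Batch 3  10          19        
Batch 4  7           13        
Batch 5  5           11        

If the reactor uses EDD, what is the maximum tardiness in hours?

14

EDD (increasing due date): Batch 5 Batch 4 Batch 3 Batch 1 Batch 2.
Batch 5: 0→5, due 11, tardiness 0
Batch 4: 5→12, due 13, tardiness 0
Batch 3: 12→22, due 19, tardiness 3
Batch 1: 22→28, due 24, tardiness 4
Batch 2: 28→43, due 29, tardiness 14
Maximum = 14.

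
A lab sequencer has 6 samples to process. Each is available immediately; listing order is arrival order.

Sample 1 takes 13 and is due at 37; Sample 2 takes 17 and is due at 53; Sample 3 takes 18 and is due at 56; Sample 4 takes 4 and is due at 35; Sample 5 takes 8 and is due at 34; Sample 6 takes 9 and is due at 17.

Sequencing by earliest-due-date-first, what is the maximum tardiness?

EDD (increasing due date): Sample 6 Sample 5 Sample 4 Sample 1 Sample 2 Sample 3.
Sample 6: 0→9, due 17, tardiness 0
Sample 5: 9→17, due 34, tardiness 0
Sample 4: 17→21, due 35, tardiness 0
Sample 1: 21→34, due 37, tardiness 0
Sample 2: 34→51, due 53, tardiness 0
Sample 3: 51→69, due 56, tardiness 13
Maximum = 13.

13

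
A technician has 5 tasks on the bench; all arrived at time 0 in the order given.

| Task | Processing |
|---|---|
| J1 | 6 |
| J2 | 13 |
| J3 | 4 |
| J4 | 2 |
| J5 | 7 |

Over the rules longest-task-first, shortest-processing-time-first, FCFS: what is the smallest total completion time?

LPT (decreasing processing time): J2 J5 J1 J3 J4.
J2: 0→13
J5: 13→20
J1: 20→26
J3: 26→30
J4: 30→32
Sum = 13+20+26+30+32 = 121.
SPT (increasing processing time): J4 J3 J1 J5 J2.
J4: 0→2
J3: 2→6
J1: 6→12
J5: 12→19
J2: 19→32
Sum = 2+6+12+19+32 = 71.
FIFO (arrival order): J1 J2 J3 J4 J5.
J1: 0→6
J2: 6→19
J3: 19→23
J4: 23→25
J5: 25→32
Sum = 6+19+23+25+32 = 105.
LPT 121, SPT 71, FIFO 105 → minimum 71.

71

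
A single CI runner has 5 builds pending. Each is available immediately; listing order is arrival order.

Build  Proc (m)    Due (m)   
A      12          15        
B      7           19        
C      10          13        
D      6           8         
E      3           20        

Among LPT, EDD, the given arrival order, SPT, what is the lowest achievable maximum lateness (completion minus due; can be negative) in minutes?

LPT (decreasing processing time): A C B D E.
A: 0→12, due 15, lateness -3
C: 12→22, due 13, lateness 9
B: 22→29, due 19, lateness 10
D: 29→35, due 8, lateness 27
E: 35→38, due 20, lateness 18
Maximum = 27.
EDD (increasing due date): D C A B E.
D: 0→6, due 8, lateness -2
C: 6→16, due 13, lateness 3
A: 16→28, due 15, lateness 13
B: 28→35, due 19, lateness 16
E: 35→38, due 20, lateness 18
Maximum = 18.
FIFO (arrival order): A B C D E.
A: 0→12, due 15, lateness -3
B: 12→19, due 19, lateness 0
C: 19→29, due 13, lateness 16
D: 29→35, due 8, lateness 27
E: 35→38, due 20, lateness 18
Maximum = 27.
SPT (increasing processing time): E D B C A.
E: 0→3, due 20, lateness -17
D: 3→9, due 8, lateness 1
B: 9→16, due 19, lateness -3
C: 16→26, due 13, lateness 13
A: 26→38, due 15, lateness 23
Maximum = 23.
LPT 27, EDD 18, FIFO 27, SPT 23 → minimum 18.

18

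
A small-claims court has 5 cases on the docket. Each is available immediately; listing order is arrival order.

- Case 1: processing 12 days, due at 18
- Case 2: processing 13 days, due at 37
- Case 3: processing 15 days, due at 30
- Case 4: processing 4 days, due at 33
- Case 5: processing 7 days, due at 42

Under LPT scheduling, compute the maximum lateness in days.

22

LPT (decreasing processing time): Case 3 Case 2 Case 1 Case 5 Case 4.
Case 3: 0→15, due 30, lateness -15
Case 2: 15→28, due 37, lateness -9
Case 1: 28→40, due 18, lateness 22
Case 5: 40→47, due 42, lateness 5
Case 4: 47→51, due 33, lateness 18
Maximum = 22.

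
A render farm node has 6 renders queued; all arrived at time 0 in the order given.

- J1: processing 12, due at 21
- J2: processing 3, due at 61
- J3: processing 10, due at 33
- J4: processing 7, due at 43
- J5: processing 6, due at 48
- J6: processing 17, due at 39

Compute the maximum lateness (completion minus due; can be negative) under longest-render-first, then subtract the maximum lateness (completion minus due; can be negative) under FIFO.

-8

LPT (decreasing processing time): J6 J1 J3 J4 J5 J2.
J6: 0→17, due 39, lateness -22
J1: 17→29, due 21, lateness 8
J3: 29→39, due 33, lateness 6
J4: 39→46, due 43, lateness 3
J5: 46→52, due 48, lateness 4
J2: 52→55, due 61, lateness -6
Maximum = 8.
FIFO (arrival order): J1 J2 J3 J4 J5 J6.
J1: 0→12, due 21, lateness -9
J2: 12→15, due 61, lateness -46
J3: 15→25, due 33, lateness -8
J4: 25→32, due 43, lateness -11
J5: 32→38, due 48, lateness -10
J6: 38→55, due 39, lateness 16
Maximum = 16.
Difference = 8 − 16 = -8.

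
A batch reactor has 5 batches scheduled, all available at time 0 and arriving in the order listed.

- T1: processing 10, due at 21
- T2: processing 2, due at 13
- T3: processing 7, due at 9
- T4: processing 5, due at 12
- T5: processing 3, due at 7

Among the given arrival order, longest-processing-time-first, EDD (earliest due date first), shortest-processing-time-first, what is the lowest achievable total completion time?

FIFO (arrival order): T1 T2 T3 T4 T5.
T1: 0→10
T2: 10→12
T3: 12→19
T4: 19→24
T5: 24→27
Sum = 10+12+19+24+27 = 92.
LPT (decreasing processing time): T1 T3 T4 T5 T2.
T1: 0→10
T3: 10→17
T4: 17→22
T5: 22→25
T2: 25→27
Sum = 10+17+22+25+27 = 101.
EDD (increasing due date): T5 T3 T4 T2 T1.
T5: 0→3
T3: 3→10
T4: 10→15
T2: 15→17
T1: 17→27
Sum = 3+10+15+17+27 = 72.
SPT (increasing processing time): T2 T5 T4 T3 T1.
T2: 0→2
T5: 2→5
T4: 5→10
T3: 10→17
T1: 17→27
Sum = 2+5+10+17+27 = 61.
FIFO 92, LPT 101, EDD 72, SPT 61 → minimum 61.

61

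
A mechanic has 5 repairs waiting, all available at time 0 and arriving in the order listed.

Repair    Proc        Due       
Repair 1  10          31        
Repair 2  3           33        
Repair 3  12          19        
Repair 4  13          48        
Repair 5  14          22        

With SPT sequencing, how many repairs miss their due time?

SPT (increasing processing time): Repair 2 Repair 1 Repair 3 Repair 4 Repair 5.
Repair 2: 0→3, due 33, tardiness 0
Repair 1: 3→13, due 31, tardiness 0
Repair 3: 13→25, due 19, tardiness 6
Repair 4: 25→38, due 48, tardiness 0
Repair 5: 38→52, due 22, tardiness 30
Late repairs: 2.

2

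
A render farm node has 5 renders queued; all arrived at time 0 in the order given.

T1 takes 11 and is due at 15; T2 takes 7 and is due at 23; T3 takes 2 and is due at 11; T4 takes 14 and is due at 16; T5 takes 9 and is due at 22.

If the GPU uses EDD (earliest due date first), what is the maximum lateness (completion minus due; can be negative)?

EDD (increasing due date): T3 T1 T4 T5 T2.
T3: 0→2, due 11, lateness -9
T1: 2→13, due 15, lateness -2
T4: 13→27, due 16, lateness 11
T5: 27→36, due 22, lateness 14
T2: 36→43, due 23, lateness 20
Maximum = 20.

20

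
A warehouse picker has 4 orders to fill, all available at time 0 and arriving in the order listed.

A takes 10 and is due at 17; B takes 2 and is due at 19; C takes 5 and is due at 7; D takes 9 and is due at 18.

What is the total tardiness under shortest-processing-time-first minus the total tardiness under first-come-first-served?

SPT (increasing processing time): B C D A.
B: 0→2, due 19, tardiness 0
C: 2→7, due 7, tardiness 0
D: 7→16, due 18, tardiness 0
A: 16→26, due 17, tardiness 9
Sum = 0+0+0+9 = 9.
FIFO (arrival order): A B C D.
A: 0→10, due 17, tardiness 0
B: 10→12, due 19, tardiness 0
C: 12→17, due 7, tardiness 10
D: 17→26, due 18, tardiness 8
Sum = 0+0+10+8 = 18.
Difference = 9 − 18 = -9.

-9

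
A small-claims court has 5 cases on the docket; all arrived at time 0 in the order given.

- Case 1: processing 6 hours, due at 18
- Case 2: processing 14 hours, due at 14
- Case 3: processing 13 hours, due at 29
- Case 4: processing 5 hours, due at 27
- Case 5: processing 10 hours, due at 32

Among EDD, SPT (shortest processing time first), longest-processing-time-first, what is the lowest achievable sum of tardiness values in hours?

27

EDD (increasing due date): Case 2 Case 1 Case 4 Case 3 Case 5.
Case 2: 0→14, due 14, tardiness 0
Case 1: 14→20, due 18, tardiness 2
Case 4: 20→25, due 27, tardiness 0
Case 3: 25→38, due 29, tardiness 9
Case 5: 38→48, due 32, tardiness 16
Sum = 0+2+0+9+16 = 27.
SPT (increasing processing time): Case 4 Case 1 Case 5 Case 3 Case 2.
Case 4: 0→5, due 27, tardiness 0
Case 1: 5→11, due 18, tardiness 0
Case 5: 11→21, due 32, tardiness 0
Case 3: 21→34, due 29, tardiness 5
Case 2: 34→48, due 14, tardiness 34
Sum = 0+0+0+5+34 = 39.
LPT (decreasing processing time): Case 2 Case 3 Case 5 Case 1 Case 4.
Case 2: 0→14, due 14, tardiness 0
Case 3: 14→27, due 29, tardiness 0
Case 5: 27→37, due 32, tardiness 5
Case 1: 37→43, due 18, tardiness 25
Case 4: 43→48, due 27, tardiness 21
Sum = 0+0+5+25+21 = 51.
EDD 27, SPT 39, LPT 51 → minimum 27.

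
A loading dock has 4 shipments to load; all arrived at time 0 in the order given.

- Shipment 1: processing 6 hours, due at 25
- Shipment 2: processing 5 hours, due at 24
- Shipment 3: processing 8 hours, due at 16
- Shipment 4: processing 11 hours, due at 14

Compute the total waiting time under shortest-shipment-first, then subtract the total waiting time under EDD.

SPT (increasing processing time): Shipment 2 Shipment 1 Shipment 3 Shipment 4.
Shipment 2: waits 0, runs 0→5
Shipment 1: waits 5, runs 5→11
Shipment 3: waits 11, runs 11→19
Shipment 4: waits 19, runs 19→30
Sum = 0+5+11+19 = 35.
EDD (increasing due date): Shipment 4 Shipment 3 Shipment 2 Shipment 1.
Shipment 4: waits 0, runs 0→11
Shipment 3: waits 11, runs 11→19
Shipment 2: waits 19, runs 19→24
Shipment 1: waits 24, runs 24→30
Sum = 0+11+19+24 = 54.
Difference = 35 − 54 = -19.

-19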